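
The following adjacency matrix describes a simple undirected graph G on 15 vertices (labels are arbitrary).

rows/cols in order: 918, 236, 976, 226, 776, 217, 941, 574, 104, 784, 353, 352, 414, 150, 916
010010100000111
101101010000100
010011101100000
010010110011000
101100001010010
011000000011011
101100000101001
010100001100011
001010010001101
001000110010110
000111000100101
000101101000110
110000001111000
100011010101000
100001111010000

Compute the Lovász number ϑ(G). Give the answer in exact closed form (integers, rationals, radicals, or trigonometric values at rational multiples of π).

Vertex 226 has 6 neighbors: 236, 776, 941, 574, 353, 352.
N(918) = {236, 776, 941, 414, 150, 916}, |N(918)| = 6.
N(776) = {918, 976, 226, 104, 353, 150}, |N(776)| = 6.
deg(976) = 6; N(976) = {236, 776, 217, 941, 104, 784}.
Regular of degree 6 on 15 vertices: Kneser K(6,2) on C(6,2)=15 vertices.
Distinct eigenvalues (to 3 d.p.): [6.0, 1.0, -3.0].
−15·(-3) / ((6)−(-3)) = 5 = ϑ(G).
≈ 5.000000000 (to 9 d.p.).

5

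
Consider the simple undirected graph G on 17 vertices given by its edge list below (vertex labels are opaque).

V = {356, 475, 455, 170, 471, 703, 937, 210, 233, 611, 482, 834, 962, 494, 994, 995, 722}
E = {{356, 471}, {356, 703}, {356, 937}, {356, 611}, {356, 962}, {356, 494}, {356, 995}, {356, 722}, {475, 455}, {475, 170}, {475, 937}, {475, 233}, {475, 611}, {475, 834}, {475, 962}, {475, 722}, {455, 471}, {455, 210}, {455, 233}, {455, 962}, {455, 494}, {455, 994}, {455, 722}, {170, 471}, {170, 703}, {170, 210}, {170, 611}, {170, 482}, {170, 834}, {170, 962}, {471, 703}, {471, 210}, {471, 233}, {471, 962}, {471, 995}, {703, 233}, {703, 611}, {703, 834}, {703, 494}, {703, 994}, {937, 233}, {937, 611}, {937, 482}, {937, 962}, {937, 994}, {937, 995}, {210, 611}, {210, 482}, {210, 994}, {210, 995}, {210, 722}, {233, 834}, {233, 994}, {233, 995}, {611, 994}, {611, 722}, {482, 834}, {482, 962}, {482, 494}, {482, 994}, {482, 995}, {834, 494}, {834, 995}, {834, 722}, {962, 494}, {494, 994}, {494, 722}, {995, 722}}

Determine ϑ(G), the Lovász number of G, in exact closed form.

sqrt(17)

deg(233) = 8; N(233) = {475, 455, 471, 703, 937, 834, 994, 995}.
Vertex 475 has 8 neighbors: 455, 170, 937, 233, 611, 834, 962, 722.
deg(703) = 8; N(703) = {356, 170, 471, 233, 611, 834, 494, 994}.
N(210) = {455, 170, 471, 611, 482, 994, 995, 722}, |N(210)| = 8.
17-vertex 8-regular graph: strongly regular (17,8,3,4).
The 3 distinct eigenvalues: [8.0, 1.5616, -2.5616].
λ_max=8, λ_min=-sqrt(17)/2 - 1/2; ϑ = −17·λ_min/(λ_max−λ_min) = sqrt(17).
≈ 4.12311 (to 5 d.p.).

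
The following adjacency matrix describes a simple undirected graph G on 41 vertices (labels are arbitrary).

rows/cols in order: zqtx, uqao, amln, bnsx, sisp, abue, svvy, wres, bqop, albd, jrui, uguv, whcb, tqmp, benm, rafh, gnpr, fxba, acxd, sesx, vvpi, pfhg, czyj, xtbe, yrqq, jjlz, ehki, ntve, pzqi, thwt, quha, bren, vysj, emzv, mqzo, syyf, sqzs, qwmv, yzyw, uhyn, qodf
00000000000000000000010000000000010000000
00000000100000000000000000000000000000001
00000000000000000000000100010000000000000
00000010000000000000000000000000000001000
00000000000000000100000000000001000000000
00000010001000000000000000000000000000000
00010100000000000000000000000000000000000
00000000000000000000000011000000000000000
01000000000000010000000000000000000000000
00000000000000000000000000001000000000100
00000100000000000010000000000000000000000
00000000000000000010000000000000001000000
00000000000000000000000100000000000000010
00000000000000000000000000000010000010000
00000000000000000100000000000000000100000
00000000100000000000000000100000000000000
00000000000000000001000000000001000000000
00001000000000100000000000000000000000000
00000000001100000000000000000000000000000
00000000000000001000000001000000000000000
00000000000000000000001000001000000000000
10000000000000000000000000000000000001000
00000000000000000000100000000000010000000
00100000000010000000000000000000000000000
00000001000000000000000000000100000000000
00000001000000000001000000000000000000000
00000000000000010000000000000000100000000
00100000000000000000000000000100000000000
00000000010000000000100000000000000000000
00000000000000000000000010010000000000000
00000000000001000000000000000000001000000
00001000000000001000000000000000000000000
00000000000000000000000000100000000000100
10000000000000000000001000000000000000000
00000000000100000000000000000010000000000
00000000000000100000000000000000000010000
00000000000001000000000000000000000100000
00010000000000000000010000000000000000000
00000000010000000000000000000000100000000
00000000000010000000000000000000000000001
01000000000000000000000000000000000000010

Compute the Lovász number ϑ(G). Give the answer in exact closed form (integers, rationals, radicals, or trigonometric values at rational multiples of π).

Vertex albd has 2 neighbors: pzqi, yzyw.
N(svvy) = {bnsx, abue}, |N(svvy)| = 2.
N(sisp) = {fxba, bren}, |N(sisp)| = 2.
Vertex thwt has 2 neighbors: yrqq, ntve.
2-regular, N=41; a single 41-cycle (edge-transitive).
Distinct eigenvalues (to 5 d.p.): [2.0, 1.97656, 1.90679, 1.79233, 1.63586, 1.44104, 1.21245, 0.95544, 0.67603, 0.38078, 0.07661, -0.22937, -0.52996, -0.81814, -1.08714, -1.33065, -1.54298, -1.71914, -1.855, -1.94739, -1.99413].
With N=41: ϑ(G) = 41·(-(-1)*2*cos(pi/41))/(2−(-2*cos(pi/41))) = 41*cos(pi/41)/(cos(pi/41) + 1).
Numerically 20.4698803.
α=20, χ(Ḡ)=21; ϑ=41*cos(pi/41)/(cos(pi/41) + 1) lies between (both strict).

41*cos(pi/41)/(cos(pi/41) + 1)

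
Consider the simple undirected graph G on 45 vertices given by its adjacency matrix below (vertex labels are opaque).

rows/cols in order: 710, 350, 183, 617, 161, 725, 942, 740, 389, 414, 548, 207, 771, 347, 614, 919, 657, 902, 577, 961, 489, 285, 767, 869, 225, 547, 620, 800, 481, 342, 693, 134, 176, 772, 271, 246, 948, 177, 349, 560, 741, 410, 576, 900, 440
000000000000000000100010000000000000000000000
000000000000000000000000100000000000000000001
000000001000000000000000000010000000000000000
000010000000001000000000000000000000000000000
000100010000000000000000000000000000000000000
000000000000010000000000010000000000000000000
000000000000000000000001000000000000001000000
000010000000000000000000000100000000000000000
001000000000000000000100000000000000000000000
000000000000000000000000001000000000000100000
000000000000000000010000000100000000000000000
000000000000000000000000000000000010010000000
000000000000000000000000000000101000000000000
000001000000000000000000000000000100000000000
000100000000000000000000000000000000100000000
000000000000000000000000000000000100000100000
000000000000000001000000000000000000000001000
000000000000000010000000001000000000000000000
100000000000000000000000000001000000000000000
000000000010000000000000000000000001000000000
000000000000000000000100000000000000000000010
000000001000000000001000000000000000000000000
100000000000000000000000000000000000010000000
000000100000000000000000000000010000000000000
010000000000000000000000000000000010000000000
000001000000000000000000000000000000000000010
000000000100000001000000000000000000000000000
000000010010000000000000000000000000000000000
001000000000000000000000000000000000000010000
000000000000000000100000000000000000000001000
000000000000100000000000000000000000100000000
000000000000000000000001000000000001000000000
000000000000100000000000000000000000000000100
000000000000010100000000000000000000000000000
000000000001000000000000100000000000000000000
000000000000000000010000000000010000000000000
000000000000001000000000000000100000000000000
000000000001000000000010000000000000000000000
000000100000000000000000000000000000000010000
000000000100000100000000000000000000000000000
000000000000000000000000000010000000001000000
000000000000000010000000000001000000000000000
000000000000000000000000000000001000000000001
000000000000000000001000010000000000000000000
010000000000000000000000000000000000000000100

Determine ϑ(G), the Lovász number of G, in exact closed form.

45*cos(pi/45)/(cos(pi/45) + 1)

N(410) = {657, 342}, |N(410)| = 2.
deg(771) = 2; N(771) = {693, 176}.
deg(576) = 2; N(576) = {176, 440}.
N(741) = {481, 349}, |N(741)| = 2.
G on 45 vertices is 2-regular; this is C_{45}, the 45-cycle.
Distinct eigenvalues (to 4 d.p.): [2.0, 1.9805, 1.9225, 1.8271, 1.6961, 1.5321, 1.3383, 1.1184, 0.8767, 0.618, 0.3473, 0.0698, -0.2091, -0.4838, -0.7492, -1.0, -1.2313, -1.4387, -1.618, -1.7659, -1.8794, -1.9563, -1.9951].
−45·(-2*cos(pi/45)) / ((2)−(-2*cos(pi/45))) = 45*cos(pi/45)/(cos(pi/45) + 1) = ϑ(G).
Numerically 22.4726.
Lovász sandwich 22 ≤ 45*cos(pi/45)/(cos(pi/45) + 1) ≤ 23: both strict.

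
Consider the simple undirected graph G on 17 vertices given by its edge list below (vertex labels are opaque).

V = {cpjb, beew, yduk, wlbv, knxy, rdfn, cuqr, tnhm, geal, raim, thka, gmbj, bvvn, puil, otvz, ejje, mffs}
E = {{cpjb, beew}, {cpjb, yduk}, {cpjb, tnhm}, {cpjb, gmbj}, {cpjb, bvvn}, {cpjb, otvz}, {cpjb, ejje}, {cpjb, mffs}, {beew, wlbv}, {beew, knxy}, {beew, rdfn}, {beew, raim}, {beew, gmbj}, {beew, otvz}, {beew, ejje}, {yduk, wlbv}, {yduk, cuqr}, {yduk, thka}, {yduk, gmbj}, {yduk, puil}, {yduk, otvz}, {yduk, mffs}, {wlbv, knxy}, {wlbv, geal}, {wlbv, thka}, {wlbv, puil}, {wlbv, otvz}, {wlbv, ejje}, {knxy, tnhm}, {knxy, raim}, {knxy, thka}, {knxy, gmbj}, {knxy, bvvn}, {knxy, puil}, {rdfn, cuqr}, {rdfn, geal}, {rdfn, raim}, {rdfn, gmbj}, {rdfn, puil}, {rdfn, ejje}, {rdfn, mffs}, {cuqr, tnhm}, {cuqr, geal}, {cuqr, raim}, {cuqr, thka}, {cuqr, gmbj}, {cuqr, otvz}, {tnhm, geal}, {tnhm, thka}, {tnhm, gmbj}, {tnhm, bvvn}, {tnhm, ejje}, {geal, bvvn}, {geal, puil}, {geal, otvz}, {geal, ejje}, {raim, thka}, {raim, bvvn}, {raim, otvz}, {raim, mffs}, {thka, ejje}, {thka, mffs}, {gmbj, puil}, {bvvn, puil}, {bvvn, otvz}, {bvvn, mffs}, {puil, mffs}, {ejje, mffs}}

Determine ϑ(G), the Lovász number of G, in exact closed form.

sqrt(17)

deg(cuqr) = 8; N(cuqr) = {yduk, rdfn, tnhm, geal, raim, thka, gmbj, otvz}.
N(tnhm) = {cpjb, knxy, cuqr, geal, thka, gmbj, bvvn, ejje}, |N(tnhm)| = 8.
Vertex bvvn has 8 neighbors: cpjb, knxy, tnhm, geal, raim, puil, otvz, mffs.
deg(wlbv) = 8; N(wlbv) = {beew, yduk, knxy, geal, thka, puil, otvz, ejje}.
Every vertex has degree 8 (N=17); Paley(17): SR with (k,λ,μ)=(8,3,4).
Distinct eigenvalues (to 3 d.p.): [8.0, 1.562, -2.562].
λ_max=8, λ_min=-sqrt(17)/2 - 1/2; ϑ = −17·λ_min/(λ_max−λ_min) = sqrt(17).
= 4.12311… (decimal).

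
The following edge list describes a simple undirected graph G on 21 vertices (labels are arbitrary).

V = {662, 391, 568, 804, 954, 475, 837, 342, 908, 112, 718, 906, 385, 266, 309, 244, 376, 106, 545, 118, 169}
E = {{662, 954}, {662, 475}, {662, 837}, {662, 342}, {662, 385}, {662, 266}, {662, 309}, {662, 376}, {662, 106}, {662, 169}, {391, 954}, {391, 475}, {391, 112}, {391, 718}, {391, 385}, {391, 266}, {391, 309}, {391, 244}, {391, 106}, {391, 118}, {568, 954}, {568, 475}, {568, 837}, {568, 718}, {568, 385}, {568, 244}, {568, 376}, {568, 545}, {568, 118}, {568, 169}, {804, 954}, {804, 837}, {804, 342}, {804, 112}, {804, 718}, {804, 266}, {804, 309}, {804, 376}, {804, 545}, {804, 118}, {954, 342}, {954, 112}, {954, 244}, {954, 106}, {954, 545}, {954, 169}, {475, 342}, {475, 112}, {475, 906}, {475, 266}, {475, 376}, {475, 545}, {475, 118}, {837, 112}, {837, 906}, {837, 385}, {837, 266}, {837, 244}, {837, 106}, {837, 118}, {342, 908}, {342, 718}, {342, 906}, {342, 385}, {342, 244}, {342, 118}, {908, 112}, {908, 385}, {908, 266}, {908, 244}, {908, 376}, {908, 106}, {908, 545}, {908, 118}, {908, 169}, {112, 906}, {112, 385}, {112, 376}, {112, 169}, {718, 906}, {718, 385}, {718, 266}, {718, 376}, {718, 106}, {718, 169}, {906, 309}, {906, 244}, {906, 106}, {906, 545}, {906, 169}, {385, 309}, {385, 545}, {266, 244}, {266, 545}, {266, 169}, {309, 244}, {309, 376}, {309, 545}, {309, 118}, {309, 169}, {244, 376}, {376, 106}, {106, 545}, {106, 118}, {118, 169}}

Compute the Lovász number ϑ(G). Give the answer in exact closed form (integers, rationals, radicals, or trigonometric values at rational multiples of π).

6

Vertex 244 has 10 neighbors: 391, 568, 954, 837, 342, 908, 906, 266, 309, 376.
deg(475) = 10; N(475) = {662, 391, 568, 342, 112, 906, 266, 376, 545, 118}.
N(266) = {662, 391, 804, 475, 837, 908, 718, 244, 545, 169}, |N(266)| = 10.
Vertex 662 has 10 neighbors: 954, 475, 837, 342, 385, 266, 309, 376, 106, 169.
21-vertex 10-regular graph: this is K(7,2), the Kneser graph.
The 3 distinct eigenvalues: [10.0, 1.0, -4.0].
−21·(-4) / ((10)−(-4)) = 6 = ϑ(G).
≈ 6.000000000 (to 9 d.p.).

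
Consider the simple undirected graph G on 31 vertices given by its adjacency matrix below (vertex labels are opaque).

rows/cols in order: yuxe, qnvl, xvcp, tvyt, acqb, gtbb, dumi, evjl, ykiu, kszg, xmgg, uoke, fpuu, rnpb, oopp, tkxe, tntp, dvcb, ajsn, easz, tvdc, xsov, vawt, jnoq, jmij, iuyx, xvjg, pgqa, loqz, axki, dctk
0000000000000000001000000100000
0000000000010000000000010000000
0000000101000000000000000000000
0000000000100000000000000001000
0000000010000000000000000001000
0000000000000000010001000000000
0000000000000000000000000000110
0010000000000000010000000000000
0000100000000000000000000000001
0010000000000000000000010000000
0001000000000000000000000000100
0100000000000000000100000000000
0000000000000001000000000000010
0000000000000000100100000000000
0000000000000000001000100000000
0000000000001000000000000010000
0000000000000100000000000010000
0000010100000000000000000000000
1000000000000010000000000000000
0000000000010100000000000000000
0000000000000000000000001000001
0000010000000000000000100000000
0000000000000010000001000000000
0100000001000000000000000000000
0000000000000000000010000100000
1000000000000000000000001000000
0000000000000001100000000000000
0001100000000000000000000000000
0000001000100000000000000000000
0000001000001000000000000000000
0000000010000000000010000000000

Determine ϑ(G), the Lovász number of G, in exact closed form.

31*cos(pi/31)/(cos(pi/31) + 1)

Vertex jmij has 2 neighbors: tvdc, iuyx.
N(loqz) = {dumi, xmgg}, |N(loqz)| = 2.
N(rnpb) = {tntp, easz}, |N(rnpb)| = 2.
deg(gtbb) = 2; N(gtbb) = {dvcb, xsov}.
deg(v) = 2 for all v (|V|=31); a single 31-cycle (edge-transitive).
A has 16 distinct eigenvalues ≈ [2.0, 1.9591, 1.8379, 1.6415, 1.3779, 1.0579, 0.6946, 0.3029, -0.1013, -0.5013, -0.8808, -1.2242, -1.5175, -1.7487, -1.9083, -1.9897].
λ_max=2, λ_min=-2*cos(pi/31); ϑ = −31·λ_min/(λ_max−λ_min) = 31*cos(pi/31)/(cos(pi/31) + 1).
= 15.4601350… (decimal).
15 ≤ 31*cos(pi/31)/(cos(pi/31) + 1) ≤ 16: both strict.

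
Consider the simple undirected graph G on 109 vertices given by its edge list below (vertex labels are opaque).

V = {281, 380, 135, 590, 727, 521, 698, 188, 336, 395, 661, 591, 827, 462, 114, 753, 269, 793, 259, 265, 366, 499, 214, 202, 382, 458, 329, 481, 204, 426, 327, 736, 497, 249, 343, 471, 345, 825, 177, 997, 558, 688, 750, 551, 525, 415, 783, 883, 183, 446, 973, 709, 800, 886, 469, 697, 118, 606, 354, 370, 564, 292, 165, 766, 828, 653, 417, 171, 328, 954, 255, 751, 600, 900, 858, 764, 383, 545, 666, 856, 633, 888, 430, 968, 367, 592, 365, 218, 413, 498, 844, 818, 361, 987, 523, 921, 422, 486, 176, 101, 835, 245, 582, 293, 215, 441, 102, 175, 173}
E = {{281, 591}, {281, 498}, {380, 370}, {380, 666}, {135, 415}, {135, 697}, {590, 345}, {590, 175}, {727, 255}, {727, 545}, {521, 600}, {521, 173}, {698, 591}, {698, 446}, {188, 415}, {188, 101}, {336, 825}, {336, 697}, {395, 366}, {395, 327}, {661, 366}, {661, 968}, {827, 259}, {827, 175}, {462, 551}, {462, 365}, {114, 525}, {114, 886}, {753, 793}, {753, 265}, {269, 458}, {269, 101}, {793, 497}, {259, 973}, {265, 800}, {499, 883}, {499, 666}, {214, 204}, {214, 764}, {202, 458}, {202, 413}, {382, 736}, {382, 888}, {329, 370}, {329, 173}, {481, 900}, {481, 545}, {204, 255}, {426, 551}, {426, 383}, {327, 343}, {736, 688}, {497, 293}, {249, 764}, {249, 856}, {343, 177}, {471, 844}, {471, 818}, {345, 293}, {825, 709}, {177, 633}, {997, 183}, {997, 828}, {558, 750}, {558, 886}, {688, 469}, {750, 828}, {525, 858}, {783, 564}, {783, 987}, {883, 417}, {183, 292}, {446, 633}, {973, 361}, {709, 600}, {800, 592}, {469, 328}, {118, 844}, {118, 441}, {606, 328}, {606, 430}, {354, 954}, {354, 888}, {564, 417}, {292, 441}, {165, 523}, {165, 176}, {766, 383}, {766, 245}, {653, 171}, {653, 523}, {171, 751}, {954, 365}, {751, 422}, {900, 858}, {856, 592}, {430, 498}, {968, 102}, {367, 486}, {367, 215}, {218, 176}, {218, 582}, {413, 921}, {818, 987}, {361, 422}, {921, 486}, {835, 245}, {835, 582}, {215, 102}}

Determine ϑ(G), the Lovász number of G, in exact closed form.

N(827) = {259, 175}, |N(827)| = 2.
N(954) = {354, 365}, |N(954)| = 2.
deg(921) = 2; N(921) = {413, 486}.
deg(281) = 2; N(281) = {591, 498}.
G on 109 vertices is 2-regular; the odd cycle C_{109}.
Distinct eigenvalues (to 5 d.p.): [2.0, 1.99668, 1.98672, 1.97017, 1.94707, 1.9175, 1.88157, 1.83938, 1.79108, 1.73683, 1.67682, 1.61123, 1.54029, 1.46424, 1.38332, 1.2978, 1.20797, 1.11413, 1.01659, 0.91568, 0.81172, 0.70506, 0.59606, 0.48509, 0.3725, 0.25867, 0.14399, 0.02882, -0.08644, -0.20141, -0.31572, -0.42897, -0.5408, -0.65083, -0.7587, -0.86406, -0.96654, -1.06581, -1.16154, -1.25341, -1.34111, -1.42437, -1.50289, -1.57642, -1.64471, -1.70754, -1.76469, -1.81598, -1.86125, -1.90032, -1.93309, -1.95943, -1.97927, -1.99253, -1.99917].
Lovász: ϑ = −109(-2*cos(pi/109))/(2+-(-1)*2*cos(pi/109)) = 109*cos(pi/109)/(cos(pi/109) + 1).
≈ 54.4887 (to 4 d.p.).
Check 54 ≤ 109*cos(pi/109)/(cos(pi/109) + 1) ≤ 55: both strict.

109*cos(pi/109)/(cos(pi/109) + 1)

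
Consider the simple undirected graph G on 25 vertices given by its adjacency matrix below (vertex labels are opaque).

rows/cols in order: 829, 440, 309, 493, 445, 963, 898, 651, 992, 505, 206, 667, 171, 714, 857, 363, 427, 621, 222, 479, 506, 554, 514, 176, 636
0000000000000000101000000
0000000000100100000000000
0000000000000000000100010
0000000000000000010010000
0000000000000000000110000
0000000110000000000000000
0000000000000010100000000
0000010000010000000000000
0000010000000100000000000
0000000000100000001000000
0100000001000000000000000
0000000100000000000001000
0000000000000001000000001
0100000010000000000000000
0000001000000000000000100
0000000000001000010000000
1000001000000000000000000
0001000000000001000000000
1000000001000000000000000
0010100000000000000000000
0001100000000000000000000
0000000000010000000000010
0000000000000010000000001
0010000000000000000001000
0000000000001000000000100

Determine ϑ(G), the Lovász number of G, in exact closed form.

25*cos(pi/25)/(cos(pi/25) + 1)

Vertex 636 has 2 neighbors: 171, 514.
deg(222) = 2; N(222) = {829, 505}.
deg(505) = 2; N(505) = {206, 222}.
deg(621) = 2; N(621) = {493, 363}.
Every vertex has degree 2 (N=25); this is C_{25}, the 25-cycle.
The 13 distinct eigenvalues: [2.0, 1.937, 1.753, 1.458, 1.072, 0.618, 0.126, -0.375, -0.852, -1.275, -1.618, -1.86, -1.984].
ϑ = −N·λ_min/(λ_max−λ_min) = −25·(-2*cos(pi/25))/(2−(-2*cos(pi/25))) = 25*cos(pi/25)/(cos(pi/25) + 1).
Numerically 12.4505.
Sandwich: α(G)=12 ≤ ϑ(G)=25*cos(pi/25)/(cos(pi/25) + 1) ≤ χ(Ḡ)=13 (both strict).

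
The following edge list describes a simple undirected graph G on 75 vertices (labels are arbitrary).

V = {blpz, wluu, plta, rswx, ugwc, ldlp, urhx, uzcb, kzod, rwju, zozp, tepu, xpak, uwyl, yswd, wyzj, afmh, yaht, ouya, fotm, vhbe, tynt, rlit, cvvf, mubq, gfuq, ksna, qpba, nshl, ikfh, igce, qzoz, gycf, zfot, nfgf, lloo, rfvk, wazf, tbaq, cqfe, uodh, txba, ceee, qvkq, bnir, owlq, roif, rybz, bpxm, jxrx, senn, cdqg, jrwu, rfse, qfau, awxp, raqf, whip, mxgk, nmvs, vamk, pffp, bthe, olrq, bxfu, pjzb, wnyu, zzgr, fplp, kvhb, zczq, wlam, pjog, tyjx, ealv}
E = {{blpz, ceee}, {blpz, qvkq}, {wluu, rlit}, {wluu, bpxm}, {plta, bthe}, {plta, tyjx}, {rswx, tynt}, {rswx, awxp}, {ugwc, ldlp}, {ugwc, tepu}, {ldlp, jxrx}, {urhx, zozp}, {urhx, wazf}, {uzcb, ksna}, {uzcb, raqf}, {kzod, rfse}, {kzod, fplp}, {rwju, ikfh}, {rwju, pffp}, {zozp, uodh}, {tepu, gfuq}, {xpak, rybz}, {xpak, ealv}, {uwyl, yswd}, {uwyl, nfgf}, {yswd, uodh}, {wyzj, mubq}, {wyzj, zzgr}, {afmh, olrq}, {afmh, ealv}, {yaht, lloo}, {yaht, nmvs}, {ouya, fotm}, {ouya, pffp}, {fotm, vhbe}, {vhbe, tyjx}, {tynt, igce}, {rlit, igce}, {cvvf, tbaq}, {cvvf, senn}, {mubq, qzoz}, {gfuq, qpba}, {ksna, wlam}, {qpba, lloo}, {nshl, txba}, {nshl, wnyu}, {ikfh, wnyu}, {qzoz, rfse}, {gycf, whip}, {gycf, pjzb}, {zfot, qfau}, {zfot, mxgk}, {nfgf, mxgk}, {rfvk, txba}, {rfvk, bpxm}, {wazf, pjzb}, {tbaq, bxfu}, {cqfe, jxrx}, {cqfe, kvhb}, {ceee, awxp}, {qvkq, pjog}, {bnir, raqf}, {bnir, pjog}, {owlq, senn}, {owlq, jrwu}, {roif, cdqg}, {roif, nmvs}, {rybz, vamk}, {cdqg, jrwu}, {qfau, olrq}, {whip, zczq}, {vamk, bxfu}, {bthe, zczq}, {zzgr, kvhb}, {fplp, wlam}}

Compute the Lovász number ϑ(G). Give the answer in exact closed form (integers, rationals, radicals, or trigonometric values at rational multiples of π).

75*cos(pi/75)/(cos(pi/75) + 1)

Vertex afmh has 2 neighbors: olrq, ealv.
N(vhbe) = {fotm, tyjx}, |N(vhbe)| = 2.
N(ugwc) = {ldlp, tepu}, |N(ugwc)| = 2.
N(nfgf) = {uwyl, mxgk}, |N(nfgf)| = 2.
75-vertex 2-regular graph: connected 2-regular on 75 ⇒ C_{75}.
Distinct eigenvalues (to 4 d.p.): [2.0, 1.993, 1.972, 1.9372, 1.8888, 1.8271, 1.7526, 1.6658, 1.5674, 1.4579, 1.3383, 1.2092, 1.0717, 0.9266, 0.775, 0.618, 0.4567, 0.2922, 0.1256, -0.0419, -0.2091, -0.3748, -0.5378, -0.6971, -0.8516, -1.0, -1.1414, -1.2748, -1.3993, -1.514, -1.618, -1.7107, -1.7914, -1.8596, -1.9146, -1.9563, -1.9842, -1.9982].
ϑ = −N·λ_min/(λ_max−λ_min) = −75·(-2*cos(pi/75))/(2−(-2*cos(pi/75))) = 75*cos(pi/75)/(cos(pi/75) + 1).
= 37.4835458… (decimal).
Sandwich: α(G)=37 ≤ ϑ(G)=75*cos(pi/75)/(cos(pi/75) + 1) ≤ χ(Ḡ)=38 (both strict).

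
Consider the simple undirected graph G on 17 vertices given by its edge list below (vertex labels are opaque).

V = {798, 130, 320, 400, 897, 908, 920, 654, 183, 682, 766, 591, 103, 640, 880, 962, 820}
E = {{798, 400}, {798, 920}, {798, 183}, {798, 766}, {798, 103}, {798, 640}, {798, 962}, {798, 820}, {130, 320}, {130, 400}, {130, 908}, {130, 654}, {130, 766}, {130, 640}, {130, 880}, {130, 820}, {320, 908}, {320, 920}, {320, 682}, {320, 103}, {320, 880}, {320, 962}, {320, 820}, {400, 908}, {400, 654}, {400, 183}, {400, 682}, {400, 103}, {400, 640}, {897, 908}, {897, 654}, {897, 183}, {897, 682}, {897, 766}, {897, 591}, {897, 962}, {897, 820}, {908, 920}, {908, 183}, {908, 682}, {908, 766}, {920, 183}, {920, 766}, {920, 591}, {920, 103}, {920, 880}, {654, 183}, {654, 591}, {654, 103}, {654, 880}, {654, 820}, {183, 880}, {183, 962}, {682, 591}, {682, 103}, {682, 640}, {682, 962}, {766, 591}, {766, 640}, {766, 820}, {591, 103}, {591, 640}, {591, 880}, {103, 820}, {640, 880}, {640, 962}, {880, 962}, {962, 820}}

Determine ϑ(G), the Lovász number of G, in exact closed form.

sqrt(17)

deg(183) = 8; N(183) = {798, 400, 897, 908, 920, 654, 880, 962}.
Vertex 682 has 8 neighbors: 320, 400, 897, 908, 591, 103, 640, 962.
deg(591) = 8; N(591) = {897, 920, 654, 682, 766, 103, 640, 880}.
N(962) = {798, 320, 897, 183, 682, 640, 880, 820}, |N(962)| = 8.
17-vertex 8-regular graph: Paley(17): SR with (k,λ,μ)=(8,3,4).
A has 3 distinct eigenvalues ≈ [8.0, 1.56155, -2.56155].
Lovász: ϑ = −17(-sqrt(17)/2 - 1/2)/(8+-(-sqrt(17)/2 - 1/2)) = sqrt(17).
≈ 4.12310563 (to 8 d.p.).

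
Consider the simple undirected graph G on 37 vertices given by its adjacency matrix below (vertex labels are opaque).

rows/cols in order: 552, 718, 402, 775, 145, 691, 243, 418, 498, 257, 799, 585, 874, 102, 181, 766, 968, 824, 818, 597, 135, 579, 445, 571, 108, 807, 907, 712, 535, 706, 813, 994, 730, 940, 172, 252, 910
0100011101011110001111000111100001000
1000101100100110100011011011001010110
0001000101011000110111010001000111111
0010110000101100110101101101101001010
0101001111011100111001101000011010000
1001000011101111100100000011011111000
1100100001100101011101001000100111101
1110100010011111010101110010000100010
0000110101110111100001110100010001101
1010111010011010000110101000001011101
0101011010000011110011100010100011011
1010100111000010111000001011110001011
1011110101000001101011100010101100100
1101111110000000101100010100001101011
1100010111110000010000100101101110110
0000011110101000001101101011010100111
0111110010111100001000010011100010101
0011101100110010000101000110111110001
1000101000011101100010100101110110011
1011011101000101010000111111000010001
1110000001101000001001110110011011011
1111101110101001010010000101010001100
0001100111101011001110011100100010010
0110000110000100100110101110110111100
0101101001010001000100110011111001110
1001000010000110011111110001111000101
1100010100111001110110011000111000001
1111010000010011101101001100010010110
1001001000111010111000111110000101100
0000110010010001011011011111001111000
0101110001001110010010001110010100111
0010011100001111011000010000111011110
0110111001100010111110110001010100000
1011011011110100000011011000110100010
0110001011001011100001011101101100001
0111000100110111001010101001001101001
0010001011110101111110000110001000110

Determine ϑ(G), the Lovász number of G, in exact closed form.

Vertex 730 has 18 neighbors: 718, 402, 145, 691, 243, 257, 799, 181, 968, 824, 818, 597, 135, 445, 571, 712, 706, 994.
deg(552) = 18; N(552) = {718, 691, 243, 418, 257, 585, 874, 102, 181, 818, 597, 135, 579, 807, 907, 712, 535, 940}.
deg(571) = 18; N(571) = {718, 402, 418, 498, 102, 968, 597, 135, 445, 108, 807, 907, 535, 706, 994, 730, 940, 172}.
N(172) = {718, 402, 243, 498, 257, 874, 181, 766, 968, 579, 571, 108, 807, 712, 535, 813, 994, 910}, |N(172)| = 18.
37-vertex 18-regular graph: Paley(37): SR with (k,λ,μ)=(18,8,9).
spec(A) ≈ [18.0, 2.5414, -3.5414] (distinct, 4 d.p.).
Lovász (edge-transitive): ϑ = −37·(-sqrt(37)/2 - 1/2)/((18)−(-sqrt(37)/2 - 1/2)) = sqrt(37).
≈ 6.08276 (to 5 d.p.).

sqrt(37)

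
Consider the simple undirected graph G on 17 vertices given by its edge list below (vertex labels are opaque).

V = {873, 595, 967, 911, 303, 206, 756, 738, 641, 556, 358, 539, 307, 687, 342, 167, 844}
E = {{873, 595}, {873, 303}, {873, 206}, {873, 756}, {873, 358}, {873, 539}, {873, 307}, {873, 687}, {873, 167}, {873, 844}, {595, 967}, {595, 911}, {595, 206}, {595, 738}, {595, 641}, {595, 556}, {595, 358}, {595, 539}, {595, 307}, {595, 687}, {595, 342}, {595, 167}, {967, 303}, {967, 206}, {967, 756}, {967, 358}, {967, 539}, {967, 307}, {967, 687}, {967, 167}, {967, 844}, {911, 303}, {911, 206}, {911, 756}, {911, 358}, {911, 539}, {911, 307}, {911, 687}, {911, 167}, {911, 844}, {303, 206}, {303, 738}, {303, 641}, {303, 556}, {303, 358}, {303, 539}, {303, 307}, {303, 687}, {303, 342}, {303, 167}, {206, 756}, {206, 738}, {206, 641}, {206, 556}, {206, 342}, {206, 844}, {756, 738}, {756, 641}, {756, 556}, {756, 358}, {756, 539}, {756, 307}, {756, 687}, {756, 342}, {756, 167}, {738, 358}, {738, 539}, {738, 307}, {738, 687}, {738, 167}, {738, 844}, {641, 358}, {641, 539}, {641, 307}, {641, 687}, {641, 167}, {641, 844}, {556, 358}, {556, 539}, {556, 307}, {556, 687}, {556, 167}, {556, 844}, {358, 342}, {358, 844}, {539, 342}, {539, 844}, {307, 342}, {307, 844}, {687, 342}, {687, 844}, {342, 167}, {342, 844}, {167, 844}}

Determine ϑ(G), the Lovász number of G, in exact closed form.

Vertex 967 has 10 neighbors: 595, 303, 206, 756, 358, 539, 307, 687, 167, 844.
deg(307) = 11; N(307) = {873, 595, 967, 911, 303, 756, 738, 641, 556, 342, 844}.
deg(303) = 13; N(303) = {873, 967, 911, 206, 738, 641, 556, 358, 539, 307, 687, 342, 167}.
Vertex 595 has 13 neighbors: 873, 967, 911, 206, 738, 641, 556, 358, 539, 307, 687, 342, 167.
3 parts of sizes [7, 6, 4]; α(G) = 7 = ϑ (perfect).
ϑ(G) ≈ 7.000000.
α=7, χ(Ḡ)=7; ϑ=7 lies between (collapsed).

7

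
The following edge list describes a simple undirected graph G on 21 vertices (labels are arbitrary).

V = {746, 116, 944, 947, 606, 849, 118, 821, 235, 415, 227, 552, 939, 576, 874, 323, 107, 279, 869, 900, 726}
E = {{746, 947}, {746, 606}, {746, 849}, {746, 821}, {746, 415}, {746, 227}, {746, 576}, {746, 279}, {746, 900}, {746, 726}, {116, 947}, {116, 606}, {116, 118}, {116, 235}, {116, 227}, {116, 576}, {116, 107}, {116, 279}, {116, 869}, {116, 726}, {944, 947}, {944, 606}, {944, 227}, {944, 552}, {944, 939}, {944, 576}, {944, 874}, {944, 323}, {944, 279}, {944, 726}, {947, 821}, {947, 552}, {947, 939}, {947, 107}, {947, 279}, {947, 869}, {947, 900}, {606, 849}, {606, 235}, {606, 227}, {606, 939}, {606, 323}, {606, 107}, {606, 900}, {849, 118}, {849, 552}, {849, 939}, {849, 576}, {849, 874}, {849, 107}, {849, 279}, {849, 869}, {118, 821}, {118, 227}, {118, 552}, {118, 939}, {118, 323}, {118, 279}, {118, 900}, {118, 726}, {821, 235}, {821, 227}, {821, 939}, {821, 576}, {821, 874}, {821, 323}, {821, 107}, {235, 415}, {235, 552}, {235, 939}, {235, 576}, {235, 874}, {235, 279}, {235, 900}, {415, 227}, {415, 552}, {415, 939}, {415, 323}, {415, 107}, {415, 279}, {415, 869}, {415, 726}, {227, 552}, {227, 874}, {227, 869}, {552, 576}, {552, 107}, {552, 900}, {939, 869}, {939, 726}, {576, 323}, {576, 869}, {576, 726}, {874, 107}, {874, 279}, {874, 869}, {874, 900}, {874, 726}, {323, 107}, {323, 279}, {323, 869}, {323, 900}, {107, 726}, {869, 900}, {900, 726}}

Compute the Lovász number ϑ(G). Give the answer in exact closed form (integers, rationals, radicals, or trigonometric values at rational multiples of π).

deg(576) = 10; N(576) = {746, 116, 944, 849, 821, 235, 552, 323, 869, 726}.
Vertex 944 has 10 neighbors: 947, 606, 227, 552, 939, 576, 874, 323, 279, 726.
N(939) = {944, 947, 606, 849, 118, 821, 235, 415, 869, 726}, |N(939)| = 10.
N(323) = {944, 606, 118, 821, 415, 576, 107, 279, 869, 900}, |N(323)| = 10.
Every vertex has degree 10 (N=21); this is K(7,2), the Kneser graph.
A has 3 distinct eigenvalues ≈ [10.0, 1.0, -4.0].
Lovász: ϑ = −21(-4)/(10+-1*(-4)) = 6.
= 6.00000000… (decimal).

6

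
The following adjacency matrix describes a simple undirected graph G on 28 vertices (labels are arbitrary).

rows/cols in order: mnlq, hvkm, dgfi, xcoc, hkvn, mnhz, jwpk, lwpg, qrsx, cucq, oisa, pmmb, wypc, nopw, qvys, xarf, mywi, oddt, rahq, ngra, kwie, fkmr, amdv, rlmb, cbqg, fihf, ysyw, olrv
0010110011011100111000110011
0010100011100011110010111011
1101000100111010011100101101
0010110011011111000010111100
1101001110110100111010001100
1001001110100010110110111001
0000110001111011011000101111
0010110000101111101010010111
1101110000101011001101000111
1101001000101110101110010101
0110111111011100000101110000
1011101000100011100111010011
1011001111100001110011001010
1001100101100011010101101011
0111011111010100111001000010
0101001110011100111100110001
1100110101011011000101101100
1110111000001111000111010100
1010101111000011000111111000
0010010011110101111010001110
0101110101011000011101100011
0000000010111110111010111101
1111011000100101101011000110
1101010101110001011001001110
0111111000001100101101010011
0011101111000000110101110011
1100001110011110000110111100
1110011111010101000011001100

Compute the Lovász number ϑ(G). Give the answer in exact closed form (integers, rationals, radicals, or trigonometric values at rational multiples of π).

7

deg(rlmb) = 15; N(rlmb) = {mnlq, hvkm, xcoc, mnhz, lwpg, cucq, oisa, pmmb, xarf, oddt, rahq, fkmr, cbqg, fihf, ysyw}.
Vertex hkvn has 15 neighbors: mnlq, hvkm, xcoc, jwpk, lwpg, qrsx, oisa, pmmb, nopw, mywi, oddt, rahq, kwie, cbqg, fihf.
deg(ysyw) = 15; N(ysyw) = {mnlq, hvkm, jwpk, lwpg, qrsx, pmmb, wypc, nopw, qvys, ngra, kwie, amdv, rlmb, cbqg, fihf}.
N(xarf) = {hvkm, xcoc, jwpk, lwpg, qrsx, pmmb, wypc, nopw, mywi, oddt, rahq, ngra, amdv, rlmb, olrv}, |N(xarf)| = 15.
15-regular, N=28; this is K(8,2), the Kneser graph.
spec(A) ≈ [15.0, 1.0, -5.0] (distinct, 3 d.p.).
Lovász: ϑ = −28(-5)/(15+-1*(-5)) = 7.
≈ 7.0000 (to 4 d.p.).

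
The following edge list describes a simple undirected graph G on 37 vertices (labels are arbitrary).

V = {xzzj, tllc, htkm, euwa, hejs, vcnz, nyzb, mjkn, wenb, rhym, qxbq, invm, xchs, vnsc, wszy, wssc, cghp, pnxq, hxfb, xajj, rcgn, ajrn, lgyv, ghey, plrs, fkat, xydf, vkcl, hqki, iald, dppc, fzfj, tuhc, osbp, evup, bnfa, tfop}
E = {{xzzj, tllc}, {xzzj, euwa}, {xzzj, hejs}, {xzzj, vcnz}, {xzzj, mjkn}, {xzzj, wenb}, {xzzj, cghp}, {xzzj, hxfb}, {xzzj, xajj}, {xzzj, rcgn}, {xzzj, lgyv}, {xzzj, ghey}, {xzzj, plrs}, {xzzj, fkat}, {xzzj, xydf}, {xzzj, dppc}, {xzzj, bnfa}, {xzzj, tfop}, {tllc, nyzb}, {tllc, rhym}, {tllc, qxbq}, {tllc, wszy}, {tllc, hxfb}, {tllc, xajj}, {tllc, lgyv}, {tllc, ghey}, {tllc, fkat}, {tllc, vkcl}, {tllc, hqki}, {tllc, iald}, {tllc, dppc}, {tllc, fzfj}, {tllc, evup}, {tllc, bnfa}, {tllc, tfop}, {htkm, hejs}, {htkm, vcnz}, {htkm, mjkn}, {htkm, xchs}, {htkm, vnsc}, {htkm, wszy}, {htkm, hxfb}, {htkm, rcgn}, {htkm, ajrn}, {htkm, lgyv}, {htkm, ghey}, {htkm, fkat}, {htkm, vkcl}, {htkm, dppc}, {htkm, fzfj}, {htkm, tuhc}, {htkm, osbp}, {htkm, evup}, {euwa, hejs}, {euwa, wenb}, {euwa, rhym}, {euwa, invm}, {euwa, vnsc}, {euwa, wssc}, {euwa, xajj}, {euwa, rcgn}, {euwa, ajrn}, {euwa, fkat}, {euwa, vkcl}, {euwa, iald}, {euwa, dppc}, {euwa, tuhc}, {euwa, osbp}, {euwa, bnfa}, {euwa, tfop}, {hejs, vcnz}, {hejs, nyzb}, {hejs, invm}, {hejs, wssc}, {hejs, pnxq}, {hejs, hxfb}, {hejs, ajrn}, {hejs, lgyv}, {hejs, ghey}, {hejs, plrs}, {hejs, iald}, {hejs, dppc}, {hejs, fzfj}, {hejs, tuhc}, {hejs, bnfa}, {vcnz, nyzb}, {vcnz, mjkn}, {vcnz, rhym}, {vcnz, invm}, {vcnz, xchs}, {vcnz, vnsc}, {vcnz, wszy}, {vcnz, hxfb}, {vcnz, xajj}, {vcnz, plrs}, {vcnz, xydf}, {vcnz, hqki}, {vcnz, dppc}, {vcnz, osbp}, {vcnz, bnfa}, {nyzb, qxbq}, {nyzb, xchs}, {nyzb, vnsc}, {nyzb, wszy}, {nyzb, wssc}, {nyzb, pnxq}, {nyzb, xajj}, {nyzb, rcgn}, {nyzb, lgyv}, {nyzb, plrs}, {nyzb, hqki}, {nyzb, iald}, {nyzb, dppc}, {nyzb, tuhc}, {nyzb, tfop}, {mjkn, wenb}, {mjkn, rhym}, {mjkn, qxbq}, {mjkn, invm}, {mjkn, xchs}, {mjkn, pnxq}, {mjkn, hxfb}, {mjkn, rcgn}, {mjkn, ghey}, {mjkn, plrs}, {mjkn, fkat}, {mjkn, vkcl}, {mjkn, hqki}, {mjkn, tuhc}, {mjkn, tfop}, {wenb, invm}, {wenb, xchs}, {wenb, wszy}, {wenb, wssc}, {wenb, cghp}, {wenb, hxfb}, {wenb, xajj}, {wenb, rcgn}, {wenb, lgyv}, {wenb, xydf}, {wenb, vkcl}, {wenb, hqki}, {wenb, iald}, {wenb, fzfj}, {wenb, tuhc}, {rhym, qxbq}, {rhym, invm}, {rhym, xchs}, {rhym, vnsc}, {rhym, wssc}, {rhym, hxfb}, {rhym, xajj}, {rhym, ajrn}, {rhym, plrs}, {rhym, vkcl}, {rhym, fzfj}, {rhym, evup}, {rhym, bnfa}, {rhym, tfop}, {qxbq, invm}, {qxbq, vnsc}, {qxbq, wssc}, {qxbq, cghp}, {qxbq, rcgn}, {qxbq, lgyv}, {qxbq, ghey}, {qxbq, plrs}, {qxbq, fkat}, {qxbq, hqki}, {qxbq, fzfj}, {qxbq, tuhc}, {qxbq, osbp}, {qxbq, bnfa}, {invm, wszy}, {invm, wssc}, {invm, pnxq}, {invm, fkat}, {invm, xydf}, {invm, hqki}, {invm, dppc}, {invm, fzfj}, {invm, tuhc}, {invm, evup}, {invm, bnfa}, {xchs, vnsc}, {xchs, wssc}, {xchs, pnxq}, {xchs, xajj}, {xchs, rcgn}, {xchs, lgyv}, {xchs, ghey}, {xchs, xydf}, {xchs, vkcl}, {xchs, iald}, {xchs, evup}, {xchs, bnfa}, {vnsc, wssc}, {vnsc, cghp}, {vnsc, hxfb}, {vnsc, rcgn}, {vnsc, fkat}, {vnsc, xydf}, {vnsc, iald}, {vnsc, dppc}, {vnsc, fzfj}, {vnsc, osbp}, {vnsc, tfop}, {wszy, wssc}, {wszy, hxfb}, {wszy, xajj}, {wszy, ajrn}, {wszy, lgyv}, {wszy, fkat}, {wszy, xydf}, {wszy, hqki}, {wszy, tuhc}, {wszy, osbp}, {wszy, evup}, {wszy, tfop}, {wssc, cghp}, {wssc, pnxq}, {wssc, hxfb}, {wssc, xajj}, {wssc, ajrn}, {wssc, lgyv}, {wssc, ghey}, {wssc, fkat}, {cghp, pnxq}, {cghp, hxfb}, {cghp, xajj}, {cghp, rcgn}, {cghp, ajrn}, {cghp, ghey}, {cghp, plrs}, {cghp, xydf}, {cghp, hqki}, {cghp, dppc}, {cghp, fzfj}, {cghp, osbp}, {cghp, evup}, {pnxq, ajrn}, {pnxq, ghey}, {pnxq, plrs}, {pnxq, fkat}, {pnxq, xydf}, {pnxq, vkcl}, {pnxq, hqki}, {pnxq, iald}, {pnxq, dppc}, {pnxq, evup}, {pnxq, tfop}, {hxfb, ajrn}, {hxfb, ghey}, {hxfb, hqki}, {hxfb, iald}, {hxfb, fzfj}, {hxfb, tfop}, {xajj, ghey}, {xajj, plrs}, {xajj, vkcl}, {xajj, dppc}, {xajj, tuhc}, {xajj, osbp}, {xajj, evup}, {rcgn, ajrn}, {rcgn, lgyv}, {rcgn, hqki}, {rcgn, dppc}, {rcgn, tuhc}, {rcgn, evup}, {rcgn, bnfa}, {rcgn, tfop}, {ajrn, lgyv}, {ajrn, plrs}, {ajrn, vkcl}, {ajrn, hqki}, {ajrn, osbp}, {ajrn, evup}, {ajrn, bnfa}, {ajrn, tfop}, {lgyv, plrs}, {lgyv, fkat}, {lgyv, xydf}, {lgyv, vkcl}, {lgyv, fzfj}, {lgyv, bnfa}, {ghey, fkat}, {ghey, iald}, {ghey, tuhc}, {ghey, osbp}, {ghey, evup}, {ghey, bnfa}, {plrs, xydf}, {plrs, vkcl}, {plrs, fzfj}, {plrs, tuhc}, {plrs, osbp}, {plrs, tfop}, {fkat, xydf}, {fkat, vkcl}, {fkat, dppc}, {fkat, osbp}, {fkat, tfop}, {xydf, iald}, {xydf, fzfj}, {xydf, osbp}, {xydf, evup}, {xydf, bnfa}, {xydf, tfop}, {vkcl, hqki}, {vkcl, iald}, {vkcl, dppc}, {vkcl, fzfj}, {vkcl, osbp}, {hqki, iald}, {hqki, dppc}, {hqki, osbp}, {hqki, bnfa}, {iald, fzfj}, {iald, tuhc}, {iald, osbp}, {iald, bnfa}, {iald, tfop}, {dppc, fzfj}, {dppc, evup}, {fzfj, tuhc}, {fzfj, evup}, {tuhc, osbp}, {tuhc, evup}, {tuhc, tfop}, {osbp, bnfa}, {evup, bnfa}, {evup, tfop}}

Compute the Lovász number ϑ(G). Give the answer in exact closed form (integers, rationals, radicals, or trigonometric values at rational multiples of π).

sqrt(37)

N(invm) = {euwa, hejs, vcnz, mjkn, wenb, rhym, qxbq, wszy, wssc, pnxq, fkat, xydf, hqki, dppc, fzfj, tuhc, evup, bnfa}, |N(invm)| = 18.
N(hejs) = {xzzj, htkm, euwa, vcnz, nyzb, invm, wssc, pnxq, hxfb, ajrn, lgyv, ghey, plrs, iald, dppc, fzfj, tuhc, bnfa}, |N(hejs)| = 18.
N(dppc) = {xzzj, tllc, htkm, euwa, hejs, vcnz, nyzb, invm, vnsc, cghp, pnxq, xajj, rcgn, fkat, vkcl, hqki, fzfj, evup}, |N(dppc)| = 18.
Vertex osbp has 18 neighbors: htkm, euwa, vcnz, qxbq, vnsc, wszy, cghp, xajj, ajrn, ghey, plrs, fkat, xydf, vkcl, hqki, iald, tuhc, bnfa.
deg(v) = 18 for all v (|V|=37); strongly regular (37,18,8,9).
spec(A) ≈ [18.0, 2.541381, -3.541381] (distinct, 6 d.p.).
Lovász (edge-transitive): ϑ = −37·(-sqrt(37)/2 - 1/2)/((18)−(-sqrt(37)/2 - 1/2)) = sqrt(37).
≈ 6.0828 (to 4 d.p.).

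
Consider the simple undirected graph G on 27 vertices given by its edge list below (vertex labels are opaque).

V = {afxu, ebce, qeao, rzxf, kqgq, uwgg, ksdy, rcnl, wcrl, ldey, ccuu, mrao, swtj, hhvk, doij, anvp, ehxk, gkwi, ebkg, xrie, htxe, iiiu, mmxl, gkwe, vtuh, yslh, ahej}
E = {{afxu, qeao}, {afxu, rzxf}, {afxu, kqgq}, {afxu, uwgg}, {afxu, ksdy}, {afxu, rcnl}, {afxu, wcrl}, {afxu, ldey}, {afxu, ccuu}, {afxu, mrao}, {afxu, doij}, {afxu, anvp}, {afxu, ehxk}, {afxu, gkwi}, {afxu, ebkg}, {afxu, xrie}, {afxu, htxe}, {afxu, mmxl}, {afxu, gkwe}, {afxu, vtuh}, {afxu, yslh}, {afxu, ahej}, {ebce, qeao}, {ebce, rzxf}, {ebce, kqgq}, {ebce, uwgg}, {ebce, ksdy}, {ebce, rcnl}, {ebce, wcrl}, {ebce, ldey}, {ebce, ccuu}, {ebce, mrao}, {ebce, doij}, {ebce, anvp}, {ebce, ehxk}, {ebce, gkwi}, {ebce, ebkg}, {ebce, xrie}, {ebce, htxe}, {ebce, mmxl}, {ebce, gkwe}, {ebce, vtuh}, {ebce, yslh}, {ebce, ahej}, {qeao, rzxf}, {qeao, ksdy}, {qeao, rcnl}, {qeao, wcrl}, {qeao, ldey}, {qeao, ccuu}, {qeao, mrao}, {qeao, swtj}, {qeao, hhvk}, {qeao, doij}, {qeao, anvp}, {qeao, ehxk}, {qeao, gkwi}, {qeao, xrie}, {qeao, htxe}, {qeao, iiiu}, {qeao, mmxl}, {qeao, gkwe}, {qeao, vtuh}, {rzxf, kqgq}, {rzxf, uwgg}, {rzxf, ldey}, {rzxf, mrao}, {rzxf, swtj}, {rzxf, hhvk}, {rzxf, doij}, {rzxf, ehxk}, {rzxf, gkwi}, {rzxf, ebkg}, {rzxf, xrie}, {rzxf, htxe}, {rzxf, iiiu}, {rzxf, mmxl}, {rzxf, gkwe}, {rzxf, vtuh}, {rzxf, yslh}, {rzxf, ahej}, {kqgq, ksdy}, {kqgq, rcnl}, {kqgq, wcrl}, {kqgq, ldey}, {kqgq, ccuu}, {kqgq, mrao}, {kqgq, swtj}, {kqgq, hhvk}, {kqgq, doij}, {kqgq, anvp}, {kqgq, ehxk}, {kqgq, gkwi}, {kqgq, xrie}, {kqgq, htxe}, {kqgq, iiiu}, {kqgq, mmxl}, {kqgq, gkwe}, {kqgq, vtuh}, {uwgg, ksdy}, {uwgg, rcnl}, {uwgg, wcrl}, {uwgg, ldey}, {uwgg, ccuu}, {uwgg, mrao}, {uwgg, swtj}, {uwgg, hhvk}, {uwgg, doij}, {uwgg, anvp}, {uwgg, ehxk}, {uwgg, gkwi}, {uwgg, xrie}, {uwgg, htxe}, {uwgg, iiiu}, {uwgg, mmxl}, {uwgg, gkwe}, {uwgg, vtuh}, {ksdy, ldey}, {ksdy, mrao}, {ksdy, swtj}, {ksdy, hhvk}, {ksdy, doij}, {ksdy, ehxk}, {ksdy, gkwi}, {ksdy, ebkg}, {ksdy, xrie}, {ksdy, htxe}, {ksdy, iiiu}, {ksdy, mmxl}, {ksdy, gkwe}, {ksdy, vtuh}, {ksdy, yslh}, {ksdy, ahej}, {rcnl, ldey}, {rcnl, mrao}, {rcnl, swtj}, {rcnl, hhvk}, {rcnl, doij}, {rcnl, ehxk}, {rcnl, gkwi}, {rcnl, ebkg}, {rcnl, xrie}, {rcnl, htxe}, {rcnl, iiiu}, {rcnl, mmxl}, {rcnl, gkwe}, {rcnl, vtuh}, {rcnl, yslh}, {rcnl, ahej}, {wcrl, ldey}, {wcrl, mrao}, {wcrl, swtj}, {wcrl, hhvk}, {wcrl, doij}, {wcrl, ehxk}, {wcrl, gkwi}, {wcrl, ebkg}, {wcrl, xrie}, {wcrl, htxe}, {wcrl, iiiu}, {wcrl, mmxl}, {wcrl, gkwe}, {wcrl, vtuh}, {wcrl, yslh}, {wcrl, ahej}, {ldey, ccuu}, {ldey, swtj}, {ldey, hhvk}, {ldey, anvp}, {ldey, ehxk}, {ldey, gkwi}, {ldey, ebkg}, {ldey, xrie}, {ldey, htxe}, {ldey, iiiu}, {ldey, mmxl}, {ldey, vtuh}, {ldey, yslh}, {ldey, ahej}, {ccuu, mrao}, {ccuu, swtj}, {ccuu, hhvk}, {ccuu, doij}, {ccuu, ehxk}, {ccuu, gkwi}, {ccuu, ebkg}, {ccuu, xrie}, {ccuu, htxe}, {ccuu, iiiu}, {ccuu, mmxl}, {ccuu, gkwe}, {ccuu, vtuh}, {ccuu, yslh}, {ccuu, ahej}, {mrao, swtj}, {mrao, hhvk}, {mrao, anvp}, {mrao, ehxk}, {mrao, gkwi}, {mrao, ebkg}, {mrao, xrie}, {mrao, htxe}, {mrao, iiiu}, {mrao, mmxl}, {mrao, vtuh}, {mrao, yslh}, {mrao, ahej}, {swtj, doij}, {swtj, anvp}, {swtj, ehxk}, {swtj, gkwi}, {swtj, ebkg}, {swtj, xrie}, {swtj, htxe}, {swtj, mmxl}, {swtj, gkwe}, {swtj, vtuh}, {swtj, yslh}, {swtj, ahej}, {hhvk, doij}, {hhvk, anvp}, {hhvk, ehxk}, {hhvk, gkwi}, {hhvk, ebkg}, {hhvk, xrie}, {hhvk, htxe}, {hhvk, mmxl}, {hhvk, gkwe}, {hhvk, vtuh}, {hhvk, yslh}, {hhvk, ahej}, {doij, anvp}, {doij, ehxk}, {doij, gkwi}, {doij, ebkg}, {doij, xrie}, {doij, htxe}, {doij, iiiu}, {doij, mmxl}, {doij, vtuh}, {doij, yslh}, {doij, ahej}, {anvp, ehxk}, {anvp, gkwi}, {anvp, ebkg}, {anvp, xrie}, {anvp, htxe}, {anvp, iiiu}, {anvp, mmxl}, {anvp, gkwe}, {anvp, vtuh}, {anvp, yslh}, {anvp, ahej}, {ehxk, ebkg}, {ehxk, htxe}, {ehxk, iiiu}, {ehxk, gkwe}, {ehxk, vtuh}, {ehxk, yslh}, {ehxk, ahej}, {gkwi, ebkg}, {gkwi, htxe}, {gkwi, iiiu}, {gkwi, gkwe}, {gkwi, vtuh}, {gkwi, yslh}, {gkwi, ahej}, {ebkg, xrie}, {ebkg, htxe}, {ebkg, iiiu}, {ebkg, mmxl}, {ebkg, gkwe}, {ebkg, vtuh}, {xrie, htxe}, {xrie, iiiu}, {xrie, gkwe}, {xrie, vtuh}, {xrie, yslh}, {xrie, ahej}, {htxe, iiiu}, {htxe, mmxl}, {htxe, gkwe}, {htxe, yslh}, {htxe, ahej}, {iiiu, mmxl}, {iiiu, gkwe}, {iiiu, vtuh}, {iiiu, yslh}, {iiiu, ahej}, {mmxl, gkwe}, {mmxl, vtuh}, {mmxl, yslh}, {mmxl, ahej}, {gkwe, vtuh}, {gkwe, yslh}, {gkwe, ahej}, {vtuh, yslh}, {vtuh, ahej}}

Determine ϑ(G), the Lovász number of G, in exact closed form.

Vertex hhvk has 22 neighbors: qeao, rzxf, kqgq, uwgg, ksdy, rcnl, wcrl, ldey, ccuu, mrao, doij, anvp, ehxk, gkwi, ebkg, xrie, htxe, mmxl, gkwe, vtuh, yslh, ahej.
Vertex swtj has 22 neighbors: qeao, rzxf, kqgq, uwgg, ksdy, rcnl, wcrl, ldey, ccuu, mrao, doij, anvp, ehxk, gkwi, ebkg, xrie, htxe, mmxl, gkwe, vtuh, yslh, ahej.
N(vtuh) = {afxu, ebce, qeao, rzxf, kqgq, uwgg, ksdy, rcnl, wcrl, ldey, ccuu, mrao, swtj, hhvk, doij, anvp, ehxk, gkwi, ebkg, xrie, iiiu, mmxl, gkwe, yslh, ahej}, |N(vtuh)| = 25.
N(yslh) = {afxu, ebce, rzxf, ksdy, rcnl, wcrl, ldey, ccuu, mrao, swtj, hhvk, doij, anvp, ehxk, gkwi, xrie, htxe, iiiu, mmxl, gkwe, vtuh}, |N(yslh)| = 21.
Complete 6-partite, parts [6, 6, 5, 4, 4, 2]: perfect, ϑ = α = 6.
= 6.0000… (decimal).
α=6, χ(Ḡ)=6; ϑ=6 lies between (collapsed).

6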